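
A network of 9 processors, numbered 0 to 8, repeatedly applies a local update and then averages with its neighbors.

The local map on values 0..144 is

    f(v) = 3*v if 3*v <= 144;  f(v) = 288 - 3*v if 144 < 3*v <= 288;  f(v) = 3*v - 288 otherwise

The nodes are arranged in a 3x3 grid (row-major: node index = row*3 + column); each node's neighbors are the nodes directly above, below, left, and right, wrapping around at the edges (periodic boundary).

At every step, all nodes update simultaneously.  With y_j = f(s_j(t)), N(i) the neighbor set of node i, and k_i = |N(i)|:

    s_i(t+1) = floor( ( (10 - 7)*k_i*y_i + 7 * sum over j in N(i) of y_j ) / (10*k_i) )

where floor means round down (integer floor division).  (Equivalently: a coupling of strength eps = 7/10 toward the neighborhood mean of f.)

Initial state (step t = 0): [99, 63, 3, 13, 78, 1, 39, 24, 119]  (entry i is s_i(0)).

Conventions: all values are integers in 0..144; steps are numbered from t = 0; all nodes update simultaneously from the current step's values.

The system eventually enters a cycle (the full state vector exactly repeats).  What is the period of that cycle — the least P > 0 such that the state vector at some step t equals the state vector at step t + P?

Simulating step by step:
t=0: [99, 63, 3, 13, 78, 1, 39, 24, 119]
t=1: [48, 54, 34, 43, 53, 30, 68, 80, 55]
t=2: [120, 111, 115, 116, 107, 111, 102, 95, 93]
t=3: [53, 42, 47, 47, 36, 41, 30, 19, 24]
t=4: [125, 113, 121, 121, 110, 117, 96, 86, 93]
t=5: [61, 56, 59, 56, 50, 54, 35, 26, 32]
t=6: [111, 111, 111, 118, 119, 119, 101, 103, 102]
t=7: [43, 45, 44, 54, 55, 55, 30, 32, 31]
t=8: [123, 124, 123, 119, 120, 119, 104, 105, 105]
t=9: [69, 70, 69, 63, 65, 64, 42, 44, 43]
t=10: [91, 91, 91, 99, 98, 99, 114, 114, 114]
t=11: [20, 20, 20, 17, 17, 17, 39, 38, 39]
t=12: [68, 67, 68, 64, 63, 64, 94, 94, 94]
t=13: [72, 73, 72, 78, 79, 78, 35, 36, 35]
t=14: [74, 73, 74, 65, 65, 65, 90, 90, 90]
t=15: [62, 63, 62, 75, 75, 75, 39, 40, 39]
t=16: [97, 97, 97, 79, 79, 79, 105, 105, 105]
t=17: [15, 15, 15, 38, 38, 38, 27, 27, 27]
t=18: [63, 63, 63, 96, 96, 96, 80, 80, 80]
t=19: [72, 72, 72, 25, 25, 25, 48, 48, 48]
t=20: [85, 85, 85, 86, 86, 86, 119, 119, 119]
t=21: [38, 38, 38, 37, 37, 37, 55, 55, 55]
t=22: [115, 115, 115, 113, 113, 113, 119, 119, 119]
t=23: [58, 58, 58, 55, 55, 55, 63, 63, 63]
t=24: [112, 112, 112, 117, 117, 117, 105, 105, 105]
t=25: [46, 46, 46, 54, 54, 54, 36, 36, 36]
t=26: [130, 130, 130, 124, 124, 124, 116, 116, 116]
t=27: [91, 91, 91, 82, 82, 82, 71, 71, 71]
t=28: [30, 30, 30, 43, 43, 43, 58, 58, 58]
t=29: [101, 101, 101, 119, 119, 119, 112, 112, 112]
t=30: [30, 30, 30, 55, 55, 55, 45, 45, 45]
t=31: [103, 103, 103, 119, 119, 119, 125, 125, 125]
t=32: [40, 40, 40, 63, 63, 63, 72, 72, 72]
t=33: [107, 107, 107, 97, 97, 97, 85, 85, 85]
t=34: [27, 27, 27, 13, 13, 13, 27, 27, 27]
t=35: [73, 73, 73, 53, 53, 53, 73, 73, 73]
t=36: [79, 79, 79, 108, 108, 108, 79, 79, 79]
t=37: [48, 48, 48, 41, 41, 41, 48, 48, 48]
t=38: [140, 140, 140, 130, 130, 130, 140, 140, 140]
t=39: [126, 126, 126, 112, 112, 112, 126, 126, 126]
t=40: [82, 82, 82, 62, 62, 62, 82, 82, 82]
t=41: [52, 52, 52, 81, 81, 81, 52, 52, 52]
t=42: [116, 116, 116, 75, 75, 75, 116, 116, 116]
t=43: [60, 60, 60, 61, 61, 61, 60, 60, 60]
t=44: [107, 107, 107, 106, 106, 106, 107, 107, 107]
t=45: [32, 32, 32, 31, 31, 31, 32, 32, 32]
t=46: [95, 95, 95, 94, 94, 94, 95, 95, 95]
t=47: [3, 3, 3, 4, 4, 4, 3, 3, 3]
t=48: [9, 9, 9, 10, 10, 10, 9, 9, 9]
t=49: [27, 27, 27, 28, 28, 28, 27, 27, 27]
t=50: [81, 81, 81, 82, 82, 82, 81, 81, 81]
t=51: [44, 44, 44, 43, 43, 43, 44, 44, 44]
t=52: [131, 131, 131, 130, 130, 130, 131, 131, 131]
t=53: [104, 104, 104, 103, 103, 103, 104, 104, 104]
t=54: [23, 23, 23, 22, 22, 22, 23, 23, 23]
t=55: [68, 68, 68, 67, 67, 67, 68, 68, 68]
t=56: [84, 84, 84, 85, 85, 85, 84, 84, 84]
t=57: [35, 35, 35, 34, 34, 34, 35, 35, 35]
t=58: [104, 104, 104, 103, 103, 103, 104, 104, 104]

Answer: 5
Key observation: The state at step 53, [104, 104, 104, 103, 103, 103, 104, 104, 104], reappears at step 58 — and no state repeats earlier — so the cycle the system enters has period 5.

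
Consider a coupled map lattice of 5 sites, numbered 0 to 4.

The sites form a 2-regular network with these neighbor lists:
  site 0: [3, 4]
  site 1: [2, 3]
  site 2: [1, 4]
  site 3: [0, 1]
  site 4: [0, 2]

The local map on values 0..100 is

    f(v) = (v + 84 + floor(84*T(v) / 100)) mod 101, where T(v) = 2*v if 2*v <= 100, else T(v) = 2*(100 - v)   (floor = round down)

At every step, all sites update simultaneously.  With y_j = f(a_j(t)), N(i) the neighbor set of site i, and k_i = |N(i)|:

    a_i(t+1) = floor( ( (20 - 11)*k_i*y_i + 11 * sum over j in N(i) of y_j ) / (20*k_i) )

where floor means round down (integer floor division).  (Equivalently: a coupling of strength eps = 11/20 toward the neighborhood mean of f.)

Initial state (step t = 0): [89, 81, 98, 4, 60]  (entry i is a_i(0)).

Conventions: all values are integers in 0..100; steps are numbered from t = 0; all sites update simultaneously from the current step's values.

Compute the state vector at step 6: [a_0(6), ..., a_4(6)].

Simulating step by step:
t=0: [89, 81, 98, 4, 60]
t=1: [68, 91, 66, 93, 51]
t=2: [29, 65, 30, 64, 8]
t=3: [29, 21, 30, 20, 35]
t=4: [57, 44, 59, 43, 68]
t=5: [32, 74, 32, 74, 6]
t=6: [85, 91, 85, 91, 82]

Answer: [85, 91, 85, 91, 82]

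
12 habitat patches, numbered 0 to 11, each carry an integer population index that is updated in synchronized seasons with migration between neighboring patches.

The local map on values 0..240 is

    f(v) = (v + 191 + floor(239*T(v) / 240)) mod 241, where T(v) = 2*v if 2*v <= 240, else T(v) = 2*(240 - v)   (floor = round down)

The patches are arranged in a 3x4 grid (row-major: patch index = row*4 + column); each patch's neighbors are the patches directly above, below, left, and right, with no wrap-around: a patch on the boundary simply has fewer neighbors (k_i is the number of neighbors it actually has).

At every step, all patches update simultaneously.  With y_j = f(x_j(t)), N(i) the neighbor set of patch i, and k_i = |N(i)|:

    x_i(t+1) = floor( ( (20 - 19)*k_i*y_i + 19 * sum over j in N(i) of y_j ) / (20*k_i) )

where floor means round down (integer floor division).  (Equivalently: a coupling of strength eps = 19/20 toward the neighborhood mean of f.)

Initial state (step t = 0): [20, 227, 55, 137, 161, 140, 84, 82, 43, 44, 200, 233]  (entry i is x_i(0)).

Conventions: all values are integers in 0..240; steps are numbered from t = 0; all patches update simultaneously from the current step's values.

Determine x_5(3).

Simulating step by step:
t=0: [20, 227, 55, 137, 161, 140, 84, 82, 43, 44, 200, 233]
t=1: [109, 64, 149, 149, 44, 123, 149, 151, 55, 116, 162, 211]
t=2: [107, 51, 71, 38, 71, 78, 41, 95, 70, 67, 100, 40]
t=3: [126, 123, 83, 191, 125, 124, 143, 76, 156, 118, 92, 118]

Answer: x_5(3) = 124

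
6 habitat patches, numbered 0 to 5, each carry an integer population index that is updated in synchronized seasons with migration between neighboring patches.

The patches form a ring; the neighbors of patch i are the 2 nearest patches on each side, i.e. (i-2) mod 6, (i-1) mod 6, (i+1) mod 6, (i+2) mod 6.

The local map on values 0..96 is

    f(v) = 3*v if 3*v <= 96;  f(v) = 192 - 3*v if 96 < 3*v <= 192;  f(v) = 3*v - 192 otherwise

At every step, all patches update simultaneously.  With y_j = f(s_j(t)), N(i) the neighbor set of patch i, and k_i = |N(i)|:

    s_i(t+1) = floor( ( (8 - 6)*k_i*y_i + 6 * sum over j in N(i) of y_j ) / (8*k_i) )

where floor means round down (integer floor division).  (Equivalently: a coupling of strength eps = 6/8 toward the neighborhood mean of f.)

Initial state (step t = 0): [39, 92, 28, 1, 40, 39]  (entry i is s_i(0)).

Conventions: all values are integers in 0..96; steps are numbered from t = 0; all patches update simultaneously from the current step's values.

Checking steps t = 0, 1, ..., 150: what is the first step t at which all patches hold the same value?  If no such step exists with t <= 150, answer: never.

Answer: 7
Key observation: Synchronization is absorbing here: once all patches are equal they stay equal, and step 7 is the first all-equal step.

Derivation:
t=0: [39, 92, 28, 1, 40, 39]  (not all equal)
t=1: [77, 65, 64, 59, 62, 62]  (not all equal)
t=2: [12, 12, 11, 6, 12, 13]  (not all equal)
t=3: [36, 32, 31, 31, 32, 33]  (not all equal)
t=4: [91, 92, 92, 94, 92, 92]  (not all equal)
t=5: [83, 84, 84, 85, 84, 84]  (not all equal)
t=6: [59, 60, 60, 60, 60, 60]  (not all equal)
t=7: [12, 12, 12, 12, 12, 12]  (all equal)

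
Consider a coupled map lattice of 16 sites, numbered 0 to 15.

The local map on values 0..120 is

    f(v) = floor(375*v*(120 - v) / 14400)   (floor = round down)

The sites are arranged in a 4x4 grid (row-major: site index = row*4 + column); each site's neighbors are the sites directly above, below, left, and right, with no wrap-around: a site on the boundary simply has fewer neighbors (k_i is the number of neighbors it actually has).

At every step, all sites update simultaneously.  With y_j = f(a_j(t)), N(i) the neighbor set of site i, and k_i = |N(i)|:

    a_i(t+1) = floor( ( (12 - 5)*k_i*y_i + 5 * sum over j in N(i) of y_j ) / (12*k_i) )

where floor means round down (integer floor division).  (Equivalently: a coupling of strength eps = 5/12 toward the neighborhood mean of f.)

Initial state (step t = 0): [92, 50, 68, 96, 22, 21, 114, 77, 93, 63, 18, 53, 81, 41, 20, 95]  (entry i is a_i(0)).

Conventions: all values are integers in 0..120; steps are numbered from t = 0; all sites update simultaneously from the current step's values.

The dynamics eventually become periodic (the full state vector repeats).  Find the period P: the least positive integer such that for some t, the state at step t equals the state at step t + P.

Answer: 2
Key observation: The state at step 12, [92, 92, 92, 92, 92, 92, 92, 92, 92, 92, 92, 92, 92, 92, 92, 92], reappears at step 14 — and no state repeats earlier — so the cycle the system enters has period 2.

Derivation:
t=0: [92, 50, 68, 96, 22, 21, 114, 77, 93, 63, 18, 53, 81, 41, 20, 95]
t=1: [69, 82, 77, 72, 58, 58, 38, 73, 70, 80, 53, 80, 78, 80, 57, 65]
t=2: [89, 84, 85, 88, 92, 89, 84, 87, 89, 85, 89, 86, 85, 84, 91, 90]
t=3: [71, 75, 76, 74, 68, 72, 76, 74, 72, 75, 72, 74, 75, 76, 70, 70]
t=4: [89, 87, 87, 87, 91, 89, 87, 87, 89, 87, 89, 88, 87, 87, 90, 90]
t=5: [71, 73, 74, 74, 69, 71, 73, 73, 71, 73, 71, 72, 73, 73, 70, 70]
t=6: [90, 89, 88, 88, 90, 89, 89, 89, 89, 89, 89, 90, 89, 89, 90, 90]
t=7: [70, 71, 72, 72, 70, 70, 71, 71, 70, 71, 70, 70, 71, 70, 70, 70]
t=8: [90, 90, 90, 90, 91, 90, 90, 90, 90, 90, 90, 90, 90, 90, 91, 91]
t=9: [69, 70, 70, 70, 68, 69, 70, 70, 69, 70, 69, 69, 70, 69, 68, 68]
t=10: [91, 91, 91, 91, 91, 91, 91, 91, 91, 91, 91, 91, 91, 91, 91, 91]
t=11: [68, 68, 68, 68, 68, 68, 68, 68, 68, 68, 68, 68, 68, 68, 68, 68]
t=12: [92, 92, 92, 92, 92, 92, 92, 92, 92, 92, 92, 92, 92, 92, 92, 92]
t=13: [67, 67, 67, 67, 67, 67, 67, 67, 67, 67, 67, 67, 67, 67, 67, 67]
t=14: [92, 92, 92, 92, 92, 92, 92, 92, 92, 92, 92, 92, 92, 92, 92, 92]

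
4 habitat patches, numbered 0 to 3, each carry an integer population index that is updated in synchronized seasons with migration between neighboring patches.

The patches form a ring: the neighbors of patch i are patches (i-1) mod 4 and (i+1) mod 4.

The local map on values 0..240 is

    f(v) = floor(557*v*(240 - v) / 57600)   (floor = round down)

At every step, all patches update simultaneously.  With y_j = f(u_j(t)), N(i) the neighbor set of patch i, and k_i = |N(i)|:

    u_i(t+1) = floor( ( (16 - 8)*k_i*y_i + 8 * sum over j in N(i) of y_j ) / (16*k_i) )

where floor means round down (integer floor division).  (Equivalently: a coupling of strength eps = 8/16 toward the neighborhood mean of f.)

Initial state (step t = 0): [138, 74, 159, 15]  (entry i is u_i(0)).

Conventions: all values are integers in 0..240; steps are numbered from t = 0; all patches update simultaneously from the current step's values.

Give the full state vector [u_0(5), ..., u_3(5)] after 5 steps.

Simulating step by step:
t=0: [138, 74, 159, 15]
t=1: [105, 124, 99, 81]
t=2: [134, 137, 132, 129]
t=3: [137, 136, 137, 137]
t=4: [136, 136, 136, 136]
t=5: [136, 136, 136, 136]

Answer: [136, 136, 136, 136]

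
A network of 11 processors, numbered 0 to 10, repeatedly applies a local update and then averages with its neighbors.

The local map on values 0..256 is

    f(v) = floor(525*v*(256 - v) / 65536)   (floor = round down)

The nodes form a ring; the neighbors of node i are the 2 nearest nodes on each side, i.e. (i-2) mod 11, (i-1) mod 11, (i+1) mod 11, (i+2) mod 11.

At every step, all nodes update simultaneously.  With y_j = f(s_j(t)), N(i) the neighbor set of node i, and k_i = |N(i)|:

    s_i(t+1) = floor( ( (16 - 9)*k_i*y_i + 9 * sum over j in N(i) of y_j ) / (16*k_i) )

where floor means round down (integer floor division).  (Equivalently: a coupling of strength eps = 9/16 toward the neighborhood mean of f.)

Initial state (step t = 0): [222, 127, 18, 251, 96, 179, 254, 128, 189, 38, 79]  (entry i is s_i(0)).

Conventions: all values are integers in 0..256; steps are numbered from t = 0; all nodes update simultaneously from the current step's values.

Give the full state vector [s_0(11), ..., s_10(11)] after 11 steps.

Simulating step by step:
t=0: [222, 127, 18, 251, 96, 179, 254, 128, 189, 38, 79]
t=1: [74, 87, 60, 60, 76, 85, 67, 96, 88, 85, 99]
t=2: [110, 110, 101, 102, 104, 110, 109, 117, 116, 117, 118]
t=3: [128, 127, 125, 125, 126, 127, 128, 129, 129, 129, 129]
t=4: [131, 131, 131, 131, 131, 131, 131, 131, 131, 131, 131]
t=5: [131, 131, 131, 131, 131, 131, 131, 131, 131, 131, 131]
t=6: [131, 131, 131, 131, 131, 131, 131, 131, 131, 131, 131]
t=7: [131, 131, 131, 131, 131, 131, 131, 131, 131, 131, 131]
t=8: [131, 131, 131, 131, 131, 131, 131, 131, 131, 131, 131]
t=9: [131, 131, 131, 131, 131, 131, 131, 131, 131, 131, 131]
t=10: [131, 131, 131, 131, 131, 131, 131, 131, 131, 131, 131]
t=11: [131, 131, 131, 131, 131, 131, 131, 131, 131, 131, 131]

Answer: [131, 131, 131, 131, 131, 131, 131, 131, 131, 131, 131]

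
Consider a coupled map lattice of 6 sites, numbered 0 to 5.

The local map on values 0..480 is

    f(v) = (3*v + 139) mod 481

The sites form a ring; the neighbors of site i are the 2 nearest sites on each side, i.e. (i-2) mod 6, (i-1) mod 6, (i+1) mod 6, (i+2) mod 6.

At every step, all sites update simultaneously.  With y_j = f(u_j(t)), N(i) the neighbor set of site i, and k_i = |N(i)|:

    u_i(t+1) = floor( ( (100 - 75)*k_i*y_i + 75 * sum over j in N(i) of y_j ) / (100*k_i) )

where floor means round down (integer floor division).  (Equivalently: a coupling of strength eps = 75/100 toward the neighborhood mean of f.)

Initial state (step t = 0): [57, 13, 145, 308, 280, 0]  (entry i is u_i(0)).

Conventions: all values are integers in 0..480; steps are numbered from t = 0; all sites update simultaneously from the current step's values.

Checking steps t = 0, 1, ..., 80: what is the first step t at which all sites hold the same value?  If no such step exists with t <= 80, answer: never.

Simulating step by step:
t=0: [57, 13, 145, 308, 280, 0]  (not all equal)
t=1: [157, 165, 136, 105, 124, 148]  (not all equal)
t=2: [98, 179, 160, 179, 148, 169]  (not all equal)
t=3: [220, 223, 207, 161, 200, 214]  (not all equal)
t=4: [297, 276, 265, 253, 259, 270]  (not all equal)
t=5: [272, 264, 286, 359, 372, 290]  (not all equal)
t=6: [273, 264, 284, 218, 225, 287]  (not all equal)
t=7: [278, 273, 302, 237, 243, 304]  (not all equal)
t=8: [197, 222, 254, 286, 200, 255]  (not all equal)
t=9: [329, 292, 267, 275, 275, 268]  (not all equal)
t=10: [224, 217, 156, 183, 204, 156]  (not all equal)
t=11: [238, 225, 240, 207, 215, 240]  (not all equal)
t=12: [354, 347, 335, 330, 339, 335]  (not all equal)
t=13: [205, 198, 198, 187, 192, 198]  (not all equal)
t=14: [253, 249, 246, 240, 245, 246]  (not all equal)
t=15: [402, 398, 397, 392, 395, 397]  (not all equal)
t=16: [371, 368, 367, 363, 366, 367]  (not all equal)
t=17: [281, 278, 278, 275, 277, 278]  (not all equal)
t=18: [12, 11, 10, 8, 10, 10]  (not all equal)
t=19: [171, 169, 169, 168, 169, 169]  (not all equal)
t=20: [166, 165, 165, 164, 165, 165]  (not all equal)
t=21: [153, 153, 153, 152, 153, 153]  (not all equal)
t=22: [117, 116, 116, 116, 116, 116]  (not all equal)
t=23: [6, 6, 6, 6, 6, 6]  (all equal)

Answer: 23
Key observation: Synchronization is absorbing here: once all sites are equal they stay equal, and step 23 is the first all-equal step.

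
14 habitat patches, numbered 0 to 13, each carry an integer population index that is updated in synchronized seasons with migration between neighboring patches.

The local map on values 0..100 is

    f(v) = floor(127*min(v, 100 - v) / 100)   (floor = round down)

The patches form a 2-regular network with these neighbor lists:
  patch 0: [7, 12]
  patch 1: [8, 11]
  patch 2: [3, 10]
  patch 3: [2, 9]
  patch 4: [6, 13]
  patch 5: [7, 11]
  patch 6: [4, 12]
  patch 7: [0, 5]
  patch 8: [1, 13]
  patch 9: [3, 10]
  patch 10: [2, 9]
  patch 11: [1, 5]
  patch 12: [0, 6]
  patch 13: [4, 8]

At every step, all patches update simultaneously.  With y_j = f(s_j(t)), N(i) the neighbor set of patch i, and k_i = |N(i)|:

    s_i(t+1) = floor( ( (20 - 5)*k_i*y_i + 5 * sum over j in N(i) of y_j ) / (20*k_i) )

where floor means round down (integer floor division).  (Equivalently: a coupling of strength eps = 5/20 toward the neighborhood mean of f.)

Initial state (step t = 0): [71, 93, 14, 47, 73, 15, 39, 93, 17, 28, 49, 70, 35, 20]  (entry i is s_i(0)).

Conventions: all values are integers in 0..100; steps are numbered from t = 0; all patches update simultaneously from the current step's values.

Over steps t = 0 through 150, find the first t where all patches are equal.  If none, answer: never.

Answer: never
Key observation: The state at step 11 reappears at step 15 — the system is in a cycle of period 4 from step 11 on.  No step 0..15 is synchronized, and the cycle repeats forever, so no step up to 150 (or ever) has all patches equal.

Derivation:
t=0: [71, 93, 14, 47, 73, 15, 39, 93, 17, 28, 49, 70, 35, 20]  (not all equal)
t=1: [33, 13, 27, 50, 34, 20, 46, 12, 19, 41, 53, 31, 43, 25]  (not all equal)
t=2: [39, 19, 40, 58, 43, 25, 55, 19, 23, 54, 55, 34, 52, 31]  (not all equal)
t=3: [47, 27, 51, 53, 52, 31, 57, 28, 29, 57, 56, 39, 58, 39]  (not all equal)
t=4: [55, 36, 60, 58, 57, 39, 54, 38, 37, 54, 55, 45, 53, 48]  (not all equal)
t=5: [56, 46, 51, 53, 55, 49, 57, 49, 47, 57, 56, 54, 58, 57]  (not all equal)
t=6: [55, 58, 60, 58, 56, 61, 54, 61, 58, 54, 55, 58, 53, 55]  (not all equal)
t=7: [56, 53, 51, 53, 55, 49, 57, 50, 53, 57, 56, 52, 58, 56]  (not all equal)
t=8: [55, 59, 60, 58, 56, 61, 54, 61, 58, 54, 55, 60, 53, 55]  (not all equal)
t=9: [56, 51, 51, 53, 55, 49, 57, 50, 53, 57, 56, 50, 58, 56]  (not all equal)
t=10: [55, 61, 60, 58, 56, 62, 54, 61, 58, 54, 55, 62, 53, 55]  (not all equal)
t=11: [56, 49, 51, 53, 55, 48, 57, 49, 53, 57, 56, 48, 58, 56]  (not all equal)
t=12: [55, 61, 60, 58, 56, 60, 54, 60, 58, 54, 55, 60, 53, 55]  (not all equal)
t=13: [56, 49, 51, 53, 55, 50, 57, 50, 53, 57, 56, 49, 58, 56]  (not all equal)
t=14: [55, 61, 60, 58, 56, 62, 54, 62, 58, 54, 55, 62, 53, 55]  (not all equal)
t=15: [56, 49, 51, 53, 55, 48, 57, 49, 53, 57, 56, 48, 58, 56]  (not all equal)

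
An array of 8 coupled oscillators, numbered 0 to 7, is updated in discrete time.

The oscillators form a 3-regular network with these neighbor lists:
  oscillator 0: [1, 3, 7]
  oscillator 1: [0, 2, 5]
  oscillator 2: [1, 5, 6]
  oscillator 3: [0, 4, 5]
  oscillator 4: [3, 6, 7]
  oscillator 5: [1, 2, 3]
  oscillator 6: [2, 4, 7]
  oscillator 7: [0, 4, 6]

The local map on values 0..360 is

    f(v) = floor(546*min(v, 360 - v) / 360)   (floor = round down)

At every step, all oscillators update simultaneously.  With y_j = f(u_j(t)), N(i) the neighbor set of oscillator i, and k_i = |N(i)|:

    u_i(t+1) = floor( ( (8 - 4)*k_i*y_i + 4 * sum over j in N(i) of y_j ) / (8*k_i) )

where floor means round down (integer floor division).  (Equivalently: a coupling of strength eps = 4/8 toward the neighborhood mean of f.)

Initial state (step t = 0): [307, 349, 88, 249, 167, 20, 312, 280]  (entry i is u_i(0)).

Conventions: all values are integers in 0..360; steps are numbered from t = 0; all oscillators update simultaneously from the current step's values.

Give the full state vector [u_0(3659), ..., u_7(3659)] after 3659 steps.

Simulating step by step:
t=0: [307, 349, 88, 249, 167, 20, 312, 280]
t=1: [90, 48, 86, 144, 186, 67, 120, 128]
t=2: [148, 97, 124, 192, 230, 120, 188, 193]
t=3: [221, 172, 192, 227, 226, 189, 236, 240]
t=4: [212, 250, 244, 212, 196, 248, 200, 191]
t=5: [219, 177, 183, 218, 244, 178, 234, 247]
t=6: [215, 259, 255, 217, 183, 259, 197, 182]
t=7: [215, 165, 171, 214, 256, 164, 239, 256]
t=8: [214, 246, 243, 214, 172, 245, 187, 171]
t=9: [219, 181, 189, 219, 253, 182, 247, 253]
t=10: [214, 259, 248, 213, 172, 258, 182, 172]
t=11: [216, 167, 180, 216, 255, 167, 249, 255]
t=12: [214, 250, 248, 214, 170, 250, 182, 170]
t=13: [217, 175, 184, 217, 253, 175, 248, 253]
t=14: [215, 257, 249, 215, 172, 257, 182, 172]
t=15: [215, 168, 180, 215, 254, 168, 249, 254]
t=16: [215, 251, 249, 215, 171, 251, 182, 171]
t=17: [216, 174, 183, 216, 254, 174, 248, 254]
t=18: [215, 256, 249, 215, 171, 256, 182, 171]
t=19: [215, 169, 181, 215, 254, 169, 248, 254]
t=20: [215, 252, 249, 215, 171, 252, 183, 171]
t=21: [216, 173, 183, 216, 253, 173, 248, 253]
t=22: [216, 255, 249, 216, 172, 255, 183, 172]
t=23: [215, 170, 181, 215, 254, 170, 248, 254]
t=24: [215, 253, 249, 215, 171, 253, 183, 171]
t=25: [216, 172, 182, 216, 253, 172, 248, 253]
t=26: [215, 254, 249, 215, 172, 254, 183, 172]
t=27: [216, 171, 182, 216, 254, 171, 248, 254]
t=28: [215, 253, 249, 215, 171, 253, 182, 171]
t=29: [216, 172, 182, 216, 254, 172, 248, 254]
t=30: [215, 254, 249, 215, 171, 254, 182, 171]
t=31: [215, 171, 182, 215, 254, 171, 248, 254]
t=32: [215, 254, 249, 215, 171, 254, 182, 171]

Answer: [215, 171, 182, 215, 254, 171, 248, 254]
Key observation: The state at step 30, [215, 254, 249, 215, 171, 254, 182, 171], reappears at step 32: the system is in a cycle of period 2 from step 30 on.  Therefore the state at step 3659 equals the state at step 30 + ((3659 - 30) mod 2) = 31, which is [215, 171, 182, 215, 254, 171, 248, 254].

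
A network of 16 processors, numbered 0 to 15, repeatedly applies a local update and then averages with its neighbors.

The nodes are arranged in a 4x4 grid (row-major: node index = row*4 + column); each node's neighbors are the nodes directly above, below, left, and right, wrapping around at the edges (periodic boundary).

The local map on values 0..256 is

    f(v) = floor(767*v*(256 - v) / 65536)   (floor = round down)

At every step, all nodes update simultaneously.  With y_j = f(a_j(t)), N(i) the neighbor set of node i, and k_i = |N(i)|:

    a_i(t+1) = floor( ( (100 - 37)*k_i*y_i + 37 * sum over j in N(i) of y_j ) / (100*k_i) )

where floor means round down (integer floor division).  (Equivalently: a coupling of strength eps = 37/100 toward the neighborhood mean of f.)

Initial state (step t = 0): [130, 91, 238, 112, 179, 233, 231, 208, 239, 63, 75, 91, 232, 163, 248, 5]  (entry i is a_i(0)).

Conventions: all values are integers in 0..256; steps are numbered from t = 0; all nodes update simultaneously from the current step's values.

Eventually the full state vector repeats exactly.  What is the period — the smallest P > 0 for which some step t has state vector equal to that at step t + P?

Simulating step by step:
t=0: [130, 91, 238, 112, 179, 233, 231, 208, 239, 63, 75, 91, 232, 163, 248, 5]
t=1: [174, 154, 73, 152, 139, 89, 77, 127, 79, 130, 137, 141, 80, 148, 51, 50]
t=2: [171, 178, 158, 175, 183, 176, 167, 187, 170, 186, 181, 180, 162, 178, 137, 136]
t=3: [168, 164, 177, 168, 158, 162, 169, 155, 167, 156, 161, 162, 176, 165, 183, 184]
t=4: [173, 174, 165, 171, 179, 177, 173, 180, 174, 179, 176, 175, 165, 172, 160, 159]
t=5: [168, 167, 173, 170, 162, 163, 167, 162, 165, 162, 165, 165, 173, 169, 176, 177]
t=6: [172, 172, 168, 170, 177, 176, 173, 176, 174, 176, 174, 174, 169, 171, 166, 165]
t=7: [168, 169, 172, 170, 164, 164, 167, 165, 166, 164, 166, 166, 171, 169, 172, 173]
t=8: [172, 172, 169, 171, 175, 175, 173, 174, 174, 175, 173, 173, 170, 171, 169, 169]
t=9: [168, 169, 171, 169, 165, 165, 167, 166, 166, 165, 168, 168, 170, 169, 171, 171]
t=10: [172, 172, 170, 171, 174, 174, 173, 173, 173, 174, 172, 172, 171, 172, 170, 170]
t=11: [168, 168, 170, 169, 166, 166, 168, 168, 167, 166, 168, 169, 169, 169, 170, 170]
t=12: [172, 172, 171, 172, 173, 173, 172, 172, 173, 173, 172, 172, 172, 172, 171, 171]
t=13: [168, 169, 169, 169, 168, 168, 169, 168, 168, 168, 169, 169, 169, 169, 169, 169]
t=14: [172, 172, 172, 172, 173, 172, 172, 172, 172, 172, 172, 172, 172, 172, 172, 172]
t=15: [168, 169, 169, 169, 168, 168, 169, 168, 168, 169, 169, 169, 169, 169, 169, 169]
t=16: [172, 172, 172, 172, 173, 172, 172, 172, 172, 172, 172, 172, 172, 172, 172, 172]

Answer: 2
Key observation: The state at step 14, [172, 172, 172, 172, 173, 172, 172, 172, 172, 172, 172, 172, 172, 172, 172, 172], reappears at step 16 — and no state repeats earlier — so the cycle the system enters has period 2.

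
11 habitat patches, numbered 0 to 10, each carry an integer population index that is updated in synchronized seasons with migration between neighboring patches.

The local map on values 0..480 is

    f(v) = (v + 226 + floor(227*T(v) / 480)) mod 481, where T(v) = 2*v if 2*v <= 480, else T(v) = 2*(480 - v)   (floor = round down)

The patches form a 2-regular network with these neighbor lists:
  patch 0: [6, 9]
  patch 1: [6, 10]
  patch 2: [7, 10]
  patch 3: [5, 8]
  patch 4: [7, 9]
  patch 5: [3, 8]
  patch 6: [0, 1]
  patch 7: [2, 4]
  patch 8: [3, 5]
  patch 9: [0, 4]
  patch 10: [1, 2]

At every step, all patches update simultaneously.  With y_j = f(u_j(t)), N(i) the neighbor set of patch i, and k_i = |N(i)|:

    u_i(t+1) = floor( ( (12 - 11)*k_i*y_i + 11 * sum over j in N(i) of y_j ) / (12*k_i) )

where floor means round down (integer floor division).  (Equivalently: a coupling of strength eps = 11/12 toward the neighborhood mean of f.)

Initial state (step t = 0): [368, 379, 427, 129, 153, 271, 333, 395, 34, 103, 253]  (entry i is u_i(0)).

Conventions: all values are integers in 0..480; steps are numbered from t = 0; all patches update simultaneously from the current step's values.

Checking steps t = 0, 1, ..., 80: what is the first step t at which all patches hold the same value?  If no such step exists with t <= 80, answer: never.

Simulating step by step:
t=0: [368, 379, 427, 129, 153, 271, 333, 395, 34, 103, 253]  (not all equal)
t=1: [312, 214, 216, 271, 299, 370, 218, 139, 340, 154, 219]  (not all equal)
t=2: [115, 169, 99, 217, 44, 215, 186, 175, 216, 200, 163]  (not all equal)
t=3: [147, 83, 102, 164, 126, 165, 248, 341, 165, 359, 230]  (not all equal)
t=4: [199, 217, 222, 65, 238, 65, 209, 428, 65, 248, 387]  (not all equal)
t=5: [177, 183, 216, 352, 216, 352, 149, 194, 352, 173, 175]  (not all equal)
t=6: [60, 62, 108, 218, 106, 218, 89, 161, 218, 123, 129]  (not all equal)
t=7: [424, 430, 281, 169, 275, 169, 348, 402, 169, 393, 398]  (not all equal)
t=8: [218, 218, 219, 73, 219, 73, 221, 214, 73, 217, 218]  (not all equal)
t=9: [170, 171, 165, 368, 164, 368, 169, 170, 368, 169, 169]  (not all equal)
t=10: [73, 73, 73, 218, 73, 218, 75, 65, 218, 69, 71]  (not all equal)
t=11: [365, 367, 358, 169, 357, 169, 368, 366, 169, 367, 367]  (not all equal)
t=12: [218, 218, 218, 73, 218, 73, 218, 218, 73, 218, 218]  (not all equal)
t=13: [169, 169, 169, 368, 169, 368, 169, 169, 368, 169, 169]  (not all equal)
t=14: [73, 73, 73, 218, 73, 218, 73, 73, 218, 73, 73]  (not all equal)
t=15: [368, 368, 368, 169, 368, 169, 368, 368, 169, 368, 368]  (not all equal)
t=16: [218, 218, 218, 73, 218, 73, 218, 218, 73, 218, 218]  (not all equal)

Answer: never
Key observation: The state at step 12 reappears at step 16 — the system is in a cycle of period 4 from step 12 on.  No step 0..16 is synchronized, and the cycle repeats forever, so no step up to 80 (or ever) has all patches equal.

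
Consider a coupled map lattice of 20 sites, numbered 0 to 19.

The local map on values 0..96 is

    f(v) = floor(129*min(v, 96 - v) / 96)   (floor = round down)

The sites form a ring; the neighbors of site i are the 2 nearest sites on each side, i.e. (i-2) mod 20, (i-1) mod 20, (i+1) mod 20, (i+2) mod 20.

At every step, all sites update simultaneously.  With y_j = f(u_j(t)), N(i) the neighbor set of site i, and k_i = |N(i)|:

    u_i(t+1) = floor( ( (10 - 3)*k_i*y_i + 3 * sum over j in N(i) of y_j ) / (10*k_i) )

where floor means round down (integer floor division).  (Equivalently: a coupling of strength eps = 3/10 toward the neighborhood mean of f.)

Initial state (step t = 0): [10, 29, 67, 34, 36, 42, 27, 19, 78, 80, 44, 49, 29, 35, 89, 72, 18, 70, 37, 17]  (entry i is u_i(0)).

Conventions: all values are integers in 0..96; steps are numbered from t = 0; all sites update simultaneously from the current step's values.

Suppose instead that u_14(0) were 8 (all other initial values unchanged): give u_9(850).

Simulating step by step:
t=0: [10, 29, 67, 34, 36, 42, 27, 19, 78, 80, 44, 49, 29, 35, 8, 72, 18, 70, 37, 17]
t=1: [20, 35, 37, 45, 46, 50, 36, 27, 27, 27, 52, 56, 40, 43, 17, 31, 26, 33, 41, 25]
t=2: [32, 45, 48, 58, 59, 58, 48, 38, 38, 39, 54, 52, 51, 52, 29, 40, 35, 43, 48, 36]
t=3: [47, 57, 60, 52, 51, 51, 59, 52, 52, 52, 55, 58, 57, 57, 43, 52, 48, 55, 59, 50]
t=4: [59, 53, 51, 57, 58, 59, 52, 58, 57, 58, 55, 52, 52, 52, 56, 58, 61, 55, 52, 59]
t=5: [51, 55, 57, 52, 52, 50, 56, 51, 52, 51, 55, 58, 58, 57, 53, 51, 49, 53, 56, 50]
t=6: [58, 55, 53, 58, 58, 60, 55, 59, 58, 58, 55, 52, 51, 52, 56, 59, 61, 57, 55, 59]
t=7: [51, 54, 55, 51, 51, 49, 53, 49, 51, 51, 55, 58, 58, 57, 53, 50, 48, 51, 53, 50]
t=8: [59, 56, 56, 59, 59, 62, 58, 62, 59, 59, 55, 52, 51, 52, 57, 60, 62, 60, 58, 60]
t=9: [49, 52, 52, 49, 49, 46, 49, 46, 49, 49, 54, 58, 58, 57, 52, 48, 46, 48, 49, 48]
t=10: [62, 59, 59, 62, 62, 61, 62, 61, 62, 61, 56, 52, 52, 53, 58, 62, 61, 63, 63, 63]
t=11: [45, 48, 48, 45, 45, 46, 45, 46, 45, 48, 52, 57, 57, 55, 51, 46, 46, 44, 44, 44]
t=12: [60, 63, 63, 60, 60, 60, 60, 61, 60, 62, 58, 53, 53, 55, 59, 60, 60, 59, 59, 59]
t=13: [47, 44, 44, 47, 47, 47, 47, 47, 47, 46, 51, 55, 55, 54, 49, 48, 48, 48, 48, 48]
t=14: [62, 59, 59, 62, 62, 63, 63, 62, 62, 60, 59, 55, 56, 56, 62, 63, 63, 64, 63, 63]
t=15: [45, 48, 48, 45, 45, 44, 44, 45, 45, 48, 49, 53, 52, 51, 46, 44, 44, 43, 44, 44]
t=16: [60, 63, 63, 60, 60, 59, 59, 60, 60, 62, 62, 58, 59, 59, 60, 59, 59, 57, 58, 59]
t=17: [47, 44, 44, 47, 47, 48, 48, 47, 47, 45, 45, 49, 48, 49, 48, 49, 49, 51, 50, 48]
t=18: [62, 59, 59, 62, 62, 63, 63, 62, 62, 60, 60, 62, 63, 63, 63, 62, 62, 60, 61, 63]
t=19: [45, 48, 48, 45, 45, 44, 44, 45, 45, 47, 47, 45, 44, 44, 44, 45, 45, 47, 46, 44]
t=20: [60, 63, 63, 60, 60, 59, 59, 60, 60, 62, 62, 60, 59, 59, 59, 60, 60, 62, 60, 59]
t=21: [47, 44, 44, 47, 47, 48, 48, 47, 47, 45, 45, 47, 48, 48, 48, 47, 47, 45, 47, 48]
t=22: [62, 59, 59, 62, 62, 63, 63, 62, 62, 60, 60, 62, 63, 63, 63, 62, 62, 60, 62, 63]
t=23: [45, 48, 48, 45, 45, 44, 44, 45, 45, 47, 47, 45, 44, 44, 44, 45, 45, 47, 45, 44]
t=24: [60, 63, 63, 60, 60, 59, 59, 60, 60, 62, 62, 60, 59, 59, 59, 60, 60, 62, 60, 59]

Answer: u_9(850) = 60
Key observation: The state at step 20, [60, 63, 63, 60, 60, 59, 59, 60, 60, 62, 62, 60, 59, 59, 59, 60, 60, 62, 60, 59], reappears at step 24: the system is in a cycle of period 4 from step 20 on.  Therefore the state at step 850 equals the state at step 20 + ((850 - 20) mod 4) = 22, which is [62, 59, 59, 62, 62, 63, 63, 62, 62, 60, 60, 62, 63, 63, 63, 62, 62, 60, 62, 63].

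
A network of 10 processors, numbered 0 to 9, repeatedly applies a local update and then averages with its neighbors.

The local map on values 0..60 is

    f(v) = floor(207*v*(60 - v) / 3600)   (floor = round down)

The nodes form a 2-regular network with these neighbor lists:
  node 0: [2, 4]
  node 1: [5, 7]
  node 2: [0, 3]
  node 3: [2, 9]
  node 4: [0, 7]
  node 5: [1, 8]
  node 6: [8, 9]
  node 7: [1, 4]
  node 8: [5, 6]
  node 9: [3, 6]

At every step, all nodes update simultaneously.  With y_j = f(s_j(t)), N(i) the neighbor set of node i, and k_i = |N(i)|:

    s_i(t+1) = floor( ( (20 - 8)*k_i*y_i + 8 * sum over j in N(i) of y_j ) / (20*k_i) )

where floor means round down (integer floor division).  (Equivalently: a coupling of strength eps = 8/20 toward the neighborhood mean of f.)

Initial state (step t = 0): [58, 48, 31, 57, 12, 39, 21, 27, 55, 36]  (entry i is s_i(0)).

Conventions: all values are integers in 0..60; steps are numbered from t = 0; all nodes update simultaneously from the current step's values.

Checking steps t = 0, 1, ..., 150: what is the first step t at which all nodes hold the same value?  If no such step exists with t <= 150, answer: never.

Simulating step by step:
t=0: [58, 48, 31, 57, 12, 39, 21, 27, 55, 36]  (not all equal)
t=1: [20, 39, 33, 25, 31, 37, 41, 43, 27, 40]  (not all equal)
t=2: [48, 46, 49, 49, 48, 48, 45, 44, 49, 46]  (not all equal)
t=3: [32, 36, 30, 31, 34, 33, 36, 38, 32, 35]  (not all equal)
t=4: [50, 49, 51, 50, 49, 50, 49, 48, 50, 50]  (not all equal)
t=5: [28, 30, 26, 27, 30, 28, 29, 31, 28, 28]  (not all equal)
t=6: [50, 51, 50, 50, 51, 51, 51, 51, 51, 51]  (not all equal)
t=7: [27, 26, 28, 27, 26, 26, 26, 26, 26, 26]  (not all equal)
t=8: [50, 50, 51, 50, 50, 50, 50, 50, 50, 50]  (not all equal)
t=9: [27, 28, 26, 27, 28, 28, 28, 28, 28, 28]  (not all equal)
t=10: [50, 51, 50, 50, 51, 51, 51, 51, 51, 51]  (not all equal)

Answer: never
Key observation: The state at step 6 reappears at step 10 — the system is in a cycle of period 4 from step 6 on.  No step 0..10 is synchronized, and the cycle repeats forever, so no step up to 150 (or ever) has all nodes equal.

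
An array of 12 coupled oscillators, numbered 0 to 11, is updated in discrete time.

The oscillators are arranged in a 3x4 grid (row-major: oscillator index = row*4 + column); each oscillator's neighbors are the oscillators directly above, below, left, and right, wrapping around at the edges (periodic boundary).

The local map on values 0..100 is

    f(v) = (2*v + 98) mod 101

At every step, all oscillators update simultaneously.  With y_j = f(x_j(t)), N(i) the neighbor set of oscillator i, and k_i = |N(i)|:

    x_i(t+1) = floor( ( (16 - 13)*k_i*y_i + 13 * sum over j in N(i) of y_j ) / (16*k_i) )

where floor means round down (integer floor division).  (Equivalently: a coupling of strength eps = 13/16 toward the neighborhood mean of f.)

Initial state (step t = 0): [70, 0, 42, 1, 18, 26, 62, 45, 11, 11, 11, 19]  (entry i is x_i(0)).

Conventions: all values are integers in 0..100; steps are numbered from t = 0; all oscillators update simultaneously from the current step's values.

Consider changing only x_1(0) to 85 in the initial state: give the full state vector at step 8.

Simulating step by step:
t=0: [70, 85, 42, 1, 18, 26, 62, 45, 11, 11, 11, 19]
t=1: [51, 49, 56, 67, 44, 37, 51, 54, 28, 34, 35, 52]
t=2: [71, 67, 60, 28, 62, 83, 49, 44, 60, 70, 47, 31]
t=3: [31, 36, 57, 50, 44, 48, 69, 62, 34, 47, 58, 60]
t=4: [75, 64, 44, 39, 64, 74, 33, 50, 63, 65, 32, 42]
t=5: [38, 45, 61, 76, 46, 36, 70, 67, 40, 35, 63, 66]
t=6: [74, 62, 42, 39, 67, 69, 34, 46, 66, 64, 34, 41]
t=7: [39, 40, 60, 73, 45, 34, 66, 67, 41, 34, 62, 67]
t=8: [71, 59, 36, 38, 66, 64, 31, 43, 67, 61, 31, 40]

Answer: [71, 59, 36, 38, 66, 64, 31, 43, 67, 61, 31, 40]
Key observation: This trace re-runs the system from the modified initial state.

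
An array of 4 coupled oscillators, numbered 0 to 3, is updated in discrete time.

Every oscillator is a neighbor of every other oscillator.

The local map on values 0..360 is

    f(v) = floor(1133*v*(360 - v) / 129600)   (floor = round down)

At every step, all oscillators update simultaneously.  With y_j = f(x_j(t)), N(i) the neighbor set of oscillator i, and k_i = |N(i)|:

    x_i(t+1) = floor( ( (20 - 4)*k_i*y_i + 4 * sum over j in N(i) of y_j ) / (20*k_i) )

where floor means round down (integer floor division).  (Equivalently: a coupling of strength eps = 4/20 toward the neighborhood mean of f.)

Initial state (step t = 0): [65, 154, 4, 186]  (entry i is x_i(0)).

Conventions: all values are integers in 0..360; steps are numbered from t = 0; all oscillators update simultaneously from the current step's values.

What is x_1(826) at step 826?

Answer: x_1(826) = 194
Key observation: The state at step 23, [281, 281, 281, 281], reappears at step 25: the system is in a cycle of period 2 from step 23 on.  Therefore the state at step 826 equals the state at step 23 + ((826 - 23) mod 2) = 24, which is [194, 194, 194, 194].

Derivation:
t=0: [65, 154, 4, 186]
t=1: [171, 252, 58, 256]
t=2: [267, 234, 172, 230]
t=3: [226, 256, 274, 259]
t=4: [255, 232, 213, 229]
t=5: [240, 258, 268, 260]
t=6: [245, 230, 219, 228]
t=7: [249, 260, 266, 262]
t=8: [237, 227, 220, 224]
t=9: [256, 263, 267, 265]
t=10: [229, 223, 218, 220]
t=11: [263, 267, 269, 268]
t=12: [221, 217, 214, 215]
t=13: [268, 271, 272, 271]
t=14: [213, 210, 209, 210]
t=15: [273, 274, 274, 274]
t=16: [206, 206, 206, 206]
t=17: [277, 277, 277, 277]
t=18: [200, 200, 200, 200]
t=19: [279, 279, 279, 279]
t=20: [197, 197, 197, 197]
t=21: [280, 280, 280, 280]
t=22: [195, 195, 195, 195]
t=23: [281, 281, 281, 281]
t=24: [194, 194, 194, 194]
t=25: [281, 281, 281, 281]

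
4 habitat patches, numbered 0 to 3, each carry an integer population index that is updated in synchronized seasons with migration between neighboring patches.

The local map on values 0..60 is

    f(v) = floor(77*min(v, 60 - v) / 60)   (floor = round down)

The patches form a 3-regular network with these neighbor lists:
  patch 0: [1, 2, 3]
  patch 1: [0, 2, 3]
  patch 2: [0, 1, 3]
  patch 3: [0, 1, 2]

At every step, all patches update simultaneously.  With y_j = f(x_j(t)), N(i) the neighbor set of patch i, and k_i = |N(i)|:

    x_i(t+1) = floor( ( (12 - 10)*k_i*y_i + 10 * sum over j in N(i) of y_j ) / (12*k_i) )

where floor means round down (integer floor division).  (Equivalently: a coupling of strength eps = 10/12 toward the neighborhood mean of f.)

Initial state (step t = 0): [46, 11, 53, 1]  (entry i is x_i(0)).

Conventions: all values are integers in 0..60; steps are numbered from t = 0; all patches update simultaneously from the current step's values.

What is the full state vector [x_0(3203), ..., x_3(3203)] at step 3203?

Simulating step by step:
t=0: [46, 11, 53, 1]
t=1: [9, 9, 10, 11]
t=2: [12, 12, 12, 11]
t=3: [14, 14, 14, 14]
t=4: [17, 17, 17, 17]
t=5: [21, 21, 21, 21]
t=6: [26, 26, 26, 26]
t=7: [33, 33, 33, 33]
t=8: [34, 34, 34, 34]
t=9: [33, 33, 33, 33]

Answer: [33, 33, 33, 33]
Key observation: The state at step 7, [33, 33, 33, 33], reappears at step 9: the system is in a cycle of period 2 from step 7 on.  Therefore the state at step 3203 equals the state at step 7 + ((3203 - 7) mod 2) = 7, which is [33, 33, 33, 33].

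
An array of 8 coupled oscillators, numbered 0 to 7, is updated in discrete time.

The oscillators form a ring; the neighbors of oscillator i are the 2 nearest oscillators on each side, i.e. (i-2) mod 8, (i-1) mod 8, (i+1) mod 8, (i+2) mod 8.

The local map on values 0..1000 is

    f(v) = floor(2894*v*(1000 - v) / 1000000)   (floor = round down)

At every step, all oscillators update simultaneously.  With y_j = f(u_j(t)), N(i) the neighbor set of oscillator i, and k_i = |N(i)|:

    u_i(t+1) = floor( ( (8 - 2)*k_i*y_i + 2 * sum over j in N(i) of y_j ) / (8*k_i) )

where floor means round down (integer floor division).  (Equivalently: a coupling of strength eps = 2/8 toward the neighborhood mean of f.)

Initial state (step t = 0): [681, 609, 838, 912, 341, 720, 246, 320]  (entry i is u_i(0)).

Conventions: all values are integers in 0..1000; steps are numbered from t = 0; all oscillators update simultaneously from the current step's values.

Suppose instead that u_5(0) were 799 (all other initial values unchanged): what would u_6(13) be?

Simulating step by step:
t=0: [681, 609, 838, 912, 341, 799, 246, 320]
t=1: [611, 634, 431, 311, 589, 475, 550, 616]
t=2: [689, 672, 699, 640, 697, 710, 711, 687]
t=3: [618, 635, 614, 652, 612, 602, 598, 619]
t=4: [683, 671, 682, 662, 685, 689, 692, 682]
t=5: [626, 636, 628, 642, 624, 622, 618, 626]
t=6: [676, 670, 675, 667, 678, 679, 681, 677]
t=7: [633, 638, 634, 639, 631, 630, 628, 632]
t=8: [672, 668, 670, 668, 672, 673, 675, 672]
t=9: [637, 640, 639, 640, 637, 636, 634, 637]
t=10: [668, 666, 667, 666, 668, 668, 670, 668]
t=11: [641, 642, 642, 642, 641, 641, 639, 641]
t=12: [665, 665, 665, 665, 665, 665, 666, 665]
t=13: [643, 644, 644, 644, 643, 643, 643, 643]

Answer: u_6(13) = 643
Key observation: This trace re-runs the system from the modified initial state.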